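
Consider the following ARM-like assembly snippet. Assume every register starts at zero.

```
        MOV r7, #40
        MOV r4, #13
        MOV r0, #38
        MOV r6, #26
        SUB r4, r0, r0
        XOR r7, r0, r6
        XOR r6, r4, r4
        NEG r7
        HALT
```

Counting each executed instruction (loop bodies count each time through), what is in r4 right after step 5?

r7=40
r4=13
r0=38
r6=26
r4=38-38=0
After step 5: r4 = 0.

0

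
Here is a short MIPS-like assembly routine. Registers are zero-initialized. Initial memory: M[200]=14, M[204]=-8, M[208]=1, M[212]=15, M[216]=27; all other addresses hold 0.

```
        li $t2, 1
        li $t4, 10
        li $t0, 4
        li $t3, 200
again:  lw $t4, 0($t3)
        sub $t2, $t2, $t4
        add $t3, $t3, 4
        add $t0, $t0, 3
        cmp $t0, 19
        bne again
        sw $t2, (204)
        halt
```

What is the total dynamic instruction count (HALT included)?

36

li $t2, 1 → $t2=1
li $t4, 10 → $t4=10
li $t0, 4 → $t0=4
li $t3, 200 → $t3=200
lw $t4, 0($t3) → $t4=M[200]=14
sub $t2, $t2, $t4 → $t2=1-14=-13
add $t3, $t3, 4 → $t3=200+4=204
add $t0, $t0, 3 → $t0=4+3=7
cmp $t0, 19  (cmp 7,19)
bne again: taken
lw $t4, 0($t3) → $t4=M[204]=-8
sub $t2, $t2, $t4 → $t2=(-13)-(-8)=-5
add $t3, $t3, 4 → $t3=204+4=208
add $t0, $t0, 3 → $t0=7+3=10
cmp $t0, 19  (cmp 10,19)
bne again: taken
lw $t4, 0($t3) → $t4=M[208]=1
sub $t2, $t2, $t4 → $t2=(-5)-1=-6
add $t3, $t3, 4 → $t3=208+4=212
add $t0, $t0, 3 → $t0=10+3=13
cmp $t0, 19  (cmp 13,19)
bne again: taken
lw $t4, 0($t3) → $t4=M[212]=15
sub $t2, $t2, $t4 → $t2=(-6)-15=-21
add $t3, $t3, 4 → $t3=212+4=216
add $t0, $t0, 3 → $t0=13+3=16
cmp $t0, 19  (cmp 16,19)
bne again: taken
lw $t4, 0($t3) → $t4=M[216]=27
sub $t2, $t2, $t4 → $t2=(-21)-27=-48
add $t3, $t3, 4 → $t3=216+4=220
add $t0, $t0, 3 → $t0=16+3=19
cmp $t0, 19  (cmp 19,19)
bne again: not taken
sw $t2, (204) → M[204]=-48
halt.
Total executed instructions: 36.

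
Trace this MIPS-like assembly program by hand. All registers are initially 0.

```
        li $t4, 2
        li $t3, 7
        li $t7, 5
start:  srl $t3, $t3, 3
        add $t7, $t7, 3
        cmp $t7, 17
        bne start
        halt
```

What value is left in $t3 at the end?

0

li $t4, 2 → $t4=2
li $t3, 7 → $t3=7
li $t7, 5 → $t7=5
srl $t3, $t3, 3 → $t3=7>>3=0
add $t7, $t7, 3 → $t7=5+3=8
cmp $t7, 17  (cmp 8,17)
bne start: taken
srl $t3, $t3, 3 → $t3=0>>3=0
add $t7, $t7, 3 → $t7=8+3=11
cmp $t7, 17  (cmp 11,17)
bne start: taken
srl $t3, $t3, 3 → $t3=0>>3=0
add $t7, $t7, 3 → $t7=11+3=14
cmp $t7, 17  (cmp 14,17)
bne start: taken
srl $t3, $t3, 3 → $t3=0>>3=0
add $t7, $t7, 3 → $t7=14+3=17
cmp $t7, 17  (cmp 17,17)
bne start: not taken
halt.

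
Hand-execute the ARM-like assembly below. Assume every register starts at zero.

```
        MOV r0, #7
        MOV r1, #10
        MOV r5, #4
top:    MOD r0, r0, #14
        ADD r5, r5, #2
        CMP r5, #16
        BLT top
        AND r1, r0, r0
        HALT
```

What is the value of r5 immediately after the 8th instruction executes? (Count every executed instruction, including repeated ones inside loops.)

6

MOV r0, #7 → r0=7
MOV r1, #10 → r1=10
MOV r5, #4 → r5=4
MOD r0, r0, #14 → r0=7%14=7
ADD r5, r5, #2 → r5=4+2=6
CMP r5, #16  (cmp 6,16)
BLT top: taken
MOD r0, r0, #14 → r0=7%14=7
After step 8: r5 = 6.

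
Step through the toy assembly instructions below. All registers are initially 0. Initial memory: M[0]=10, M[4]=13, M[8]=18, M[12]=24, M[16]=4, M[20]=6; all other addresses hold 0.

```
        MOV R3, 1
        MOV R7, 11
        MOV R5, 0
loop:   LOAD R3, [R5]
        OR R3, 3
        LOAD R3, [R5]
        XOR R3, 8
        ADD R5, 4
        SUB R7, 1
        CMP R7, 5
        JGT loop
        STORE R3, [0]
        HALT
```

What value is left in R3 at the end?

14

R3=1
R7=11
R5=0
R3=M[0]=10
R3=10|3=11
R3=M[0]=10
R3=10^8=2
R5=0+4=4
R7=11-1=10
CMP R7, 5  (cmp 10,5)
JGT loop: taken
R3=M[4]=13
R3=13|3=15
R3=M[4]=13
R3=13^8=5
R5=4+4=8
R7=10-1=9
CMP R7, 5  (cmp 9,5)
JGT loop: taken
R3=M[8]=18
R3=18|3=19
R3=M[8]=18
R3=18^8=26
R5=8+4=12
R7=9-1=8
CMP R7, 5  (cmp 8,5)
JGT loop: taken
R3=M[12]=24
R3=24|3=27
R3=M[12]=24
R3=24^8=16
R5=12+4=16
R7=8-1=7
CMP R7, 5  (cmp 7,5)
JGT loop: taken
R3=M[16]=4
R3=4|3=7
R3=M[16]=4
R3=4^8=12
R5=16+4=20
R7=7-1=6
CMP R7, 5  (cmp 6,5)
JGT loop: taken
R3=M[20]=6
R3=6|3=7
R3=M[20]=6
R3=6^8=14
R5=20+4=24
R7=6-1=5
CMP R7, 5  (cmp 5,5)
JGT loop: not taken
STORE R3, [0] → M[0]=14
halt.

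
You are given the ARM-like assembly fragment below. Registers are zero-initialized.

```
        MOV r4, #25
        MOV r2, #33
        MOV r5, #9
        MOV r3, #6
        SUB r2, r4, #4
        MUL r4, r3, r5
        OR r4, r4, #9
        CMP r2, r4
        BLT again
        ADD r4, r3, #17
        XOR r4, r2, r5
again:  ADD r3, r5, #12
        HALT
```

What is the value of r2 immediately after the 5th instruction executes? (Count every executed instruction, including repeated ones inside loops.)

21

after MOV r4, #25: r4=25
after MOV r2, #33: r2=33
after MOV r5, #9: r5=9
after MOV r3, #6: r3=6
after SUB r2, r4, #4: r2=25-4=21
After step 5: r2 = 21.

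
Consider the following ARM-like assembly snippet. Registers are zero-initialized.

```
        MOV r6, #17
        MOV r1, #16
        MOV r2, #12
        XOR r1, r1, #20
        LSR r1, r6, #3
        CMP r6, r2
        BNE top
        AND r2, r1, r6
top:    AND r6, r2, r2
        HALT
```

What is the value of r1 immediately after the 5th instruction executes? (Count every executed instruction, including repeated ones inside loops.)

r6=17
r1=16
r2=12
r1=16^20=4
r1=17>>3=2
After step 5: r1 = 2.

2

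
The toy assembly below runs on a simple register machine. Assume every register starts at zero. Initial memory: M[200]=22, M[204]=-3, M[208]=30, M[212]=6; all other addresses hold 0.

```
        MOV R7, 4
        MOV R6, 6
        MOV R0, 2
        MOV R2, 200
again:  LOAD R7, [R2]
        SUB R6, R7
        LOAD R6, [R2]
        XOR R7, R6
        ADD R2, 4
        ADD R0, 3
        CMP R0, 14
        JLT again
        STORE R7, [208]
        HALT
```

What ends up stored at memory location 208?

0

after MOV R7, 4: R7=4
after MOV R6, 6: R6=6
after MOV R0, 2: R0=2
after MOV R2, 200: R2=200
after LOAD R7, [R2]: R7=M[200]=22
after SUB R6, R7: R6=6-22=-16
after LOAD R6, [R2]: R6=M[200]=22
after XOR R7, R6: R7=22^22=0
after ADD R2, 4: R2=200+4=204
after ADD R0, 3: R0=2+3=5
CMP R0, 14  (cmp 5,14)
JLT again: taken
after LOAD R7, [R2]: R7=M[204]=-3
after SUB R6, R7: R6=22-(-3)=25
after LOAD R6, [R2]: R6=M[204]=-3
after XOR R7, R6: R7=(-3)^(-3)=0
after ADD R2, 4: R2=204+4=208
after ADD R0, 3: R0=5+3=8
CMP R0, 14  (cmp 8,14)
JLT again: taken
after LOAD R7, [R2]: R7=M[208]=30
after SUB R6, R7: R6=(-3)-30=-33
after LOAD R6, [R2]: R6=M[208]=30
after XOR R7, R6: R7=30^30=0
after ADD R2, 4: R2=208+4=212
after ADD R0, 3: R0=8+3=11
CMP R0, 14  (cmp 11,14)
JLT again: taken
after LOAD R7, [R2]: R7=M[212]=6
after SUB R6, R7: R6=30-6=24
after LOAD R6, [R2]: R6=M[212]=6
after XOR R7, R6: R7=6^6=0
after ADD R2, 4: R2=212+4=216
after ADD R0, 3: R0=11+3=14
CMP R0, 14  (cmp 14,14)
JLT again: not taken
STORE R7, [208] → M[208]=0
halt.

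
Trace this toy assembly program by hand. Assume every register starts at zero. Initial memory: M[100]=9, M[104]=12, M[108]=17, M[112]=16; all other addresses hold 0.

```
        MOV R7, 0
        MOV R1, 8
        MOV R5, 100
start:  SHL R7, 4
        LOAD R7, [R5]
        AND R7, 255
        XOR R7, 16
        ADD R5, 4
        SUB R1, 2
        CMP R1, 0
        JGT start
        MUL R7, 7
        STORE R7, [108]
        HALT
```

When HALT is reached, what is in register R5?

MOV R7, 0 → R7=0
MOV R1, 8 → R1=8
MOV R5, 100 → R5=100
SHL R7, 4 → R7=0<<4=0
LOAD R7, [R5] → R7=M[100]=9
AND R7, 255 → R7=9&255=9
XOR R7, 16 → R7=9^16=25
ADD R5, 4 → R5=100+4=104
SUB R1, 2 → R1=8-2=6
CMP R1, 0  (cmp 6,0)
JGT start: taken
SHL R7, 4 → R7=25<<4=400
LOAD R7, [R5] → R7=M[104]=12
AND R7, 255 → R7=12&255=12
XOR R7, 16 → R7=12^16=28
ADD R5, 4 → R5=104+4=108
SUB R1, 2 → R1=6-2=4
CMP R1, 0  (cmp 4,0)
JGT start: taken
SHL R7, 4 → R7=28<<4=448
LOAD R7, [R5] → R7=M[108]=17
AND R7, 255 → R7=17&255=17
XOR R7, 16 → R7=17^16=1
ADD R5, 4 → R5=108+4=112
SUB R1, 2 → R1=4-2=2
CMP R1, 0  (cmp 2,0)
JGT start: taken
SHL R7, 4 → R7=1<<4=16
LOAD R7, [R5] → R7=M[112]=16
AND R7, 255 → R7=16&255=16
XOR R7, 16 → R7=16^16=0
ADD R5, 4 → R5=112+4=116
SUB R1, 2 → R1=2-2=0
CMP R1, 0  (cmp 0,0)
JGT start: not taken
MUL R7, 7 → R7=0*7=0
STORE R7, [108] → M[108]=0
halt.

116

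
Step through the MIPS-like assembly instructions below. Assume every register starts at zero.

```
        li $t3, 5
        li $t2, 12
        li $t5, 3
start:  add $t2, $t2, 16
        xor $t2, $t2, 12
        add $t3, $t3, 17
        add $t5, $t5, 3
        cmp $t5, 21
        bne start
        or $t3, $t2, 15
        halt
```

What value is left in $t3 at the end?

111

$t3=5
$t2=12
$t5=3
$t2=12+16=28
$t2=28^12=16
$t3=5+17=22
$t5=3+3=6
cmp $t5, 21  (cmp 6,21)
bne start: taken
$t2=16+16=32
$t2=32^12=44
$t3=22+17=39
$t5=6+3=9
cmp $t5, 21  (cmp 9,21)
bne start: taken
$t2=44+16=60
$t2=60^12=48
$t3=39+17=56
$t5=9+3=12
cmp $t5, 21  (cmp 12,21)
bne start: taken
$t2=48+16=64
$t2=64^12=76
$t3=56+17=73
$t5=12+3=15
cmp $t5, 21  (cmp 15,21)
bne start: taken
$t2=76+16=92
$t2=92^12=80
$t3=73+17=90
$t5=15+3=18
cmp $t5, 21  (cmp 18,21)
bne start: taken
$t2=80+16=96
$t2=96^12=108
$t3=90+17=107
$t5=18+3=21
cmp $t5, 21  (cmp 21,21)
bne start: not taken
$t3=108|15=111
halt.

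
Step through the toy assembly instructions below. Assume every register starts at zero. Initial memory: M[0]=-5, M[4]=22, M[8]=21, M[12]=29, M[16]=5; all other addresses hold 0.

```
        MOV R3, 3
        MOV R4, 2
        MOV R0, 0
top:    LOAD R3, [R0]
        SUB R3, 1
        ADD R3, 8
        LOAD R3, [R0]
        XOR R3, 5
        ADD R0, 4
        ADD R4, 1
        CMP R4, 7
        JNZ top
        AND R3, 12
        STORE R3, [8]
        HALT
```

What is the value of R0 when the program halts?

after MOV R3, 3: R3=3
after MOV R4, 2: R4=2
after MOV R0, 0: R0=0
after LOAD R3, [R0]: R3=M[0]=-5
after SUB R3, 1: R3=(-5)-1=-6
after ADD R3, 8: R3=(-6)+8=2
after LOAD R3, [R0]: R3=M[0]=-5
after XOR R3, 5: R3=(-5)^5=-2
after ADD R0, 4: R0=0+4=4
after ADD R4, 1: R4=2+1=3
CMP R4, 7  (cmp 3,7)
JNZ top: taken
after LOAD R3, [R0]: R3=M[4]=22
after SUB R3, 1: R3=22-1=21
after ADD R3, 8: R3=21+8=29
after LOAD R3, [R0]: R3=M[4]=22
after XOR R3, 5: R3=22^5=19
after ADD R0, 4: R0=4+4=8
after ADD R4, 1: R4=3+1=4
CMP R4, 7  (cmp 4,7)
JNZ top: taken
after LOAD R3, [R0]: R3=M[8]=21
after SUB R3, 1: R3=21-1=20
after ADD R3, 8: R3=20+8=28
after LOAD R3, [R0]: R3=M[8]=21
after XOR R3, 5: R3=21^5=16
after ADD R0, 4: R0=8+4=12
after ADD R4, 1: R4=4+1=5
CMP R4, 7  (cmp 5,7)
JNZ top: taken
after LOAD R3, [R0]: R3=M[12]=29
after SUB R3, 1: R3=29-1=28
after ADD R3, 8: R3=28+8=36
after LOAD R3, [R0]: R3=M[12]=29
after XOR R3, 5: R3=29^5=24
after ADD R0, 4: R0=12+4=16
after ADD R4, 1: R4=5+1=6
CMP R4, 7  (cmp 6,7)
JNZ top: taken
after LOAD R3, [R0]: R3=M[16]=5
after SUB R3, 1: R3=5-1=4
after ADD R3, 8: R3=4+8=12
after LOAD R3, [R0]: R3=M[16]=5
after XOR R3, 5: R3=5^5=0
after ADD R0, 4: R0=16+4=20
after ADD R4, 1: R4=6+1=7
CMP R4, 7  (cmp 7,7)
JNZ top: not taken
after AND R3, 12: R3=0&12=0
STORE R3, [8] → M[8]=0
halt.

20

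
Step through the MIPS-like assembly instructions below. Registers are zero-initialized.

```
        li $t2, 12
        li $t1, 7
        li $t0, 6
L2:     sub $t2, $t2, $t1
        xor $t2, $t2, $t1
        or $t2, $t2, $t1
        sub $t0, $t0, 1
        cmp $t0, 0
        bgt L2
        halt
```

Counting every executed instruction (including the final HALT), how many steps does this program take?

li $t2, 12 → $t2=12
li $t1, 7 → $t1=7
li $t0, 6 → $t0=6
sub $t2, $t2, $t1 → $t2=12-7=5
xor $t2, $t2, $t1 → $t2=5^7=2
or $t2, $t2, $t1 → $t2=2|7=7
sub $t0, $t0, 1 → $t0=6-1=5
cmp $t0, 0  (cmp 5,0)
bgt L2: taken
sub $t2, $t2, $t1 → $t2=7-7=0
xor $t2, $t2, $t1 → $t2=0^7=7
or $t2, $t2, $t1 → $t2=7|7=7
sub $t0, $t0, 1 → $t0=5-1=4
cmp $t0, 0  (cmp 4,0)
bgt L2: taken
sub $t2, $t2, $t1 → $t2=7-7=0
xor $t2, $t2, $t1 → $t2=0^7=7
or $t2, $t2, $t1 → $t2=7|7=7
sub $t0, $t0, 1 → $t0=4-1=3
cmp $t0, 0  (cmp 3,0)
bgt L2: taken
sub $t2, $t2, $t1 → $t2=7-7=0
xor $t2, $t2, $t1 → $t2=0^7=7
or $t2, $t2, $t1 → $t2=7|7=7
sub $t0, $t0, 1 → $t0=3-1=2
cmp $t0, 0  (cmp 2,0)
bgt L2: taken
sub $t2, $t2, $t1 → $t2=7-7=0
xor $t2, $t2, $t1 → $t2=0^7=7
or $t2, $t2, $t1 → $t2=7|7=7
sub $t0, $t0, 1 → $t0=2-1=1
cmp $t0, 0  (cmp 1,0)
bgt L2: taken
sub $t2, $t2, $t1 → $t2=7-7=0
xor $t2, $t2, $t1 → $t2=0^7=7
or $t2, $t2, $t1 → $t2=7|7=7
sub $t0, $t0, 1 → $t0=1-1=0
cmp $t0, 0  (cmp 0,0)
bgt L2: not taken
halt.
Total executed instructions: 40.

40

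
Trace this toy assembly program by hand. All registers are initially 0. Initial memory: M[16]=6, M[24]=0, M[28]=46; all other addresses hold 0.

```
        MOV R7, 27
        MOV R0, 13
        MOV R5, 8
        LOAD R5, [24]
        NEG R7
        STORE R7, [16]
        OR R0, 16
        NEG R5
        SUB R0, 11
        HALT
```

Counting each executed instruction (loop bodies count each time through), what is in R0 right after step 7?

29

after MOV R7, 27: R7=27
after MOV R0, 13: R0=13
after MOV R5, 8: R5=8
after LOAD R5, [24]: R5=M[24]=0
after NEG R7: R7=-(27)=-27
STORE R7, [16] → M[16]=-27
after OR R0, 16: R0=13|16=29
After step 7: R0 = 29.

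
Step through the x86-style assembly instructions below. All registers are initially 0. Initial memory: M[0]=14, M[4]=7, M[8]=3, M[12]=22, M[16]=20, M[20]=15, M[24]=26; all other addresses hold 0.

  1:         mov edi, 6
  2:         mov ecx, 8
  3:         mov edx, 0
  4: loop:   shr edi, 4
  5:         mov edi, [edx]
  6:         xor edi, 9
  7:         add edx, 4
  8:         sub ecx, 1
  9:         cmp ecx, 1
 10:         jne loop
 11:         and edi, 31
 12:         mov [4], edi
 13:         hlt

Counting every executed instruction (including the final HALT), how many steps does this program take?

55

edi=6
ecx=8
edx=0
edi=6>>4=0
edi=M[0]=14
edi=14^9=7
edx=0+4=4
ecx=8-1=7
cmp ecx, 1  (cmp 7,1)
jne loop: taken
edi=7>>4=0
edi=M[4]=7
edi=7^9=14
edx=4+4=8
ecx=7-1=6
cmp ecx, 1  (cmp 6,1)
jne loop: taken
edi=14>>4=0
edi=M[8]=3
edi=3^9=10
edx=8+4=12
ecx=6-1=5
cmp ecx, 1  (cmp 5,1)
jne loop: taken
edi=10>>4=0
edi=M[12]=22
edi=22^9=31
edx=12+4=16
ecx=5-1=4
cmp ecx, 1  (cmp 4,1)
jne loop: taken
edi=31>>4=1
edi=M[16]=20
edi=20^9=29
edx=16+4=20
ecx=4-1=3
cmp ecx, 1  (cmp 3,1)
jne loop: taken
edi=29>>4=1
edi=M[20]=15
edi=15^9=6
edx=20+4=24
ecx=3-1=2
cmp ecx, 1  (cmp 2,1)
jne loop: taken
edi=6>>4=0
edi=M[24]=26
edi=26^9=19
edx=24+4=28
ecx=2-1=1
cmp ecx, 1  (cmp 1,1)
jne loop: not taken
edi=19&31=19
mov [4], edi → M[4]=19
halt.
Total executed instructions: 55.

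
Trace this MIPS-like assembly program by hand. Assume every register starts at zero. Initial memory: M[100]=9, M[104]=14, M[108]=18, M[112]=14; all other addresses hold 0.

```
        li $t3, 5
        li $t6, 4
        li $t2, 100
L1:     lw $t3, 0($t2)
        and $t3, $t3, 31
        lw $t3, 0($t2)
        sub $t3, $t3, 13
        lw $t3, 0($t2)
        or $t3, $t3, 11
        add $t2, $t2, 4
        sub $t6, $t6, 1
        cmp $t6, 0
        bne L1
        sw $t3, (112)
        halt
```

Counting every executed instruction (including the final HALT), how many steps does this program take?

45

li $t3, 5 → $t3=5
li $t6, 4 → $t6=4
li $t2, 100 → $t2=100
lw $t3, 0($t2) → $t3=M[100]=9
and $t3, $t3, 31 → $t3=9&31=9
lw $t3, 0($t2) → $t3=M[100]=9
sub $t3, $t3, 13 → $t3=9-13=-4
lw $t3, 0($t2) → $t3=M[100]=9
or $t3, $t3, 11 → $t3=9|11=11
add $t2, $t2, 4 → $t2=100+4=104
sub $t6, $t6, 1 → $t6=4-1=3
cmp $t6, 0  (cmp 3,0)
bne L1: taken
lw $t3, 0($t2) → $t3=M[104]=14
and $t3, $t3, 31 → $t3=14&31=14
lw $t3, 0($t2) → $t3=M[104]=14
sub $t3, $t3, 13 → $t3=14-13=1
lw $t3, 0($t2) → $t3=M[104]=14
or $t3, $t3, 11 → $t3=14|11=15
add $t2, $t2, 4 → $t2=104+4=108
sub $t6, $t6, 1 → $t6=3-1=2
cmp $t6, 0  (cmp 2,0)
bne L1: taken
lw $t3, 0($t2) → $t3=M[108]=18
and $t3, $t3, 31 → $t3=18&31=18
lw $t3, 0($t2) → $t3=M[108]=18
sub $t3, $t3, 13 → $t3=18-13=5
lw $t3, 0($t2) → $t3=M[108]=18
or $t3, $t3, 11 → $t3=18|11=27
add $t2, $t2, 4 → $t2=108+4=112
sub $t6, $t6, 1 → $t6=2-1=1
cmp $t6, 0  (cmp 1,0)
bne L1: taken
lw $t3, 0($t2) → $t3=M[112]=14
and $t3, $t3, 31 → $t3=14&31=14
lw $t3, 0($t2) → $t3=M[112]=14
sub $t3, $t3, 13 → $t3=14-13=1
lw $t3, 0($t2) → $t3=M[112]=14
or $t3, $t3, 11 → $t3=14|11=15
add $t2, $t2, 4 → $t2=112+4=116
sub $t6, $t6, 1 → $t6=1-1=0
cmp $t6, 0  (cmp 0,0)
bne L1: not taken
sw $t3, (112) → M[112]=15
halt.
Total executed instructions: 45.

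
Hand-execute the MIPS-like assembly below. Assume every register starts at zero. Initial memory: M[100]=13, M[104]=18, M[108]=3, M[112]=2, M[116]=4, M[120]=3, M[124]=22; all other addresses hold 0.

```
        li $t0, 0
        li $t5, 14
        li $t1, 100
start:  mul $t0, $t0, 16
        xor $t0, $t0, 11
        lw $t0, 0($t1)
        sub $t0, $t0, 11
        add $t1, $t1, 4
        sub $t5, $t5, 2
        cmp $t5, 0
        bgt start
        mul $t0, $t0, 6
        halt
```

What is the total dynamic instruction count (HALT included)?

li $t0, 0 → $t0=0
li $t5, 14 → $t5=14
li $t1, 100 → $t1=100
mul $t0, $t0, 16 → $t0=0*16=0
xor $t0, $t0, 11 → $t0=0^11=11
lw $t0, 0($t1) → $t0=M[100]=13
sub $t0, $t0, 11 → $t0=13-11=2
add $t1, $t1, 4 → $t1=100+4=104
sub $t5, $t5, 2 → $t5=14-2=12
cmp $t5, 0  (cmp 12,0)
bgt start: taken
mul $t0, $t0, 16 → $t0=2*16=32
xor $t0, $t0, 11 → $t0=32^11=43
lw $t0, 0($t1) → $t0=M[104]=18
sub $t0, $t0, 11 → $t0=18-11=7
add $t1, $t1, 4 → $t1=104+4=108
sub $t5, $t5, 2 → $t5=12-2=10
cmp $t5, 0  (cmp 10,0)
bgt start: taken
mul $t0, $t0, 16 → $t0=7*16=112
xor $t0, $t0, 11 → $t0=112^11=123
lw $t0, 0($t1) → $t0=M[108]=3
sub $t0, $t0, 11 → $t0=3-11=-8
add $t1, $t1, 4 → $t1=108+4=112
sub $t5, $t5, 2 → $t5=10-2=8
cmp $t5, 0  (cmp 8,0)
bgt start: taken
mul $t0, $t0, 16 → $t0=(-8)*16=-128
xor $t0, $t0, 11 → $t0=(-128)^11=-117
lw $t0, 0($t1) → $t0=M[112]=2
sub $t0, $t0, 11 → $t0=2-11=-9
add $t1, $t1, 4 → $t1=112+4=116
sub $t5, $t5, 2 → $t5=8-2=6
cmp $t5, 0  (cmp 6,0)
bgt start: taken
mul $t0, $t0, 16 → $t0=(-9)*16=-144
xor $t0, $t0, 11 → $t0=(-144)^11=-133
lw $t0, 0($t1) → $t0=M[116]=4
sub $t0, $t0, 11 → $t0=4-11=-7
add $t1, $t1, 4 → $t1=116+4=120
sub $t5, $t5, 2 → $t5=6-2=4
cmp $t5, 0  (cmp 4,0)
bgt start: taken
mul $t0, $t0, 16 → $t0=(-7)*16=-112
xor $t0, $t0, 11 → $t0=(-112)^11=-101
lw $t0, 0($t1) → $t0=M[120]=3
sub $t0, $t0, 11 → $t0=3-11=-8
add $t1, $t1, 4 → $t1=120+4=124
sub $t5, $t5, 2 → $t5=4-2=2
cmp $t5, 0  (cmp 2,0)
bgt start: taken
mul $t0, $t0, 16 → $t0=(-8)*16=-128
xor $t0, $t0, 11 → $t0=(-128)^11=-117
lw $t0, 0($t1) → $t0=M[124]=22
sub $t0, $t0, 11 → $t0=22-11=11
add $t1, $t1, 4 → $t1=124+4=128
sub $t5, $t5, 2 → $t5=2-2=0
cmp $t5, 0  (cmp 0,0)
bgt start: not taken
mul $t0, $t0, 6 → $t0=11*6=66
halt.
Total executed instructions: 61.

61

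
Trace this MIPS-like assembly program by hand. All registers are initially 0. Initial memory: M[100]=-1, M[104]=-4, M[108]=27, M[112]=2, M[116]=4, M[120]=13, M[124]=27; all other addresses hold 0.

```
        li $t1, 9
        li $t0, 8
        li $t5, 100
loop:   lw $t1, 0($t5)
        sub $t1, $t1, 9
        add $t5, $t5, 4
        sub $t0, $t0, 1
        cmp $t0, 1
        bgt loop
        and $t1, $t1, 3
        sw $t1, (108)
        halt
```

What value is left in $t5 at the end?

li $t1, 9 → $t1=9
li $t0, 8 → $t0=8
li $t5, 100 → $t5=100
lw $t1, 0($t5) → $t1=M[100]=-1
sub $t1, $t1, 9 → $t1=(-1)-9=-10
add $t5, $t5, 4 → $t5=100+4=104
sub $t0, $t0, 1 → $t0=8-1=7
cmp $t0, 1  (cmp 7,1)
bgt loop: taken
lw $t1, 0($t5) → $t1=M[104]=-4
sub $t1, $t1, 9 → $t1=(-4)-9=-13
add $t5, $t5, 4 → $t5=104+4=108
sub $t0, $t0, 1 → $t0=7-1=6
cmp $t0, 1  (cmp 6,1)
bgt loop: taken
lw $t1, 0($t5) → $t1=M[108]=27
sub $t1, $t1, 9 → $t1=27-9=18
add $t5, $t5, 4 → $t5=108+4=112
sub $t0, $t0, 1 → $t0=6-1=5
cmp $t0, 1  (cmp 5,1)
bgt loop: taken
lw $t1, 0($t5) → $t1=M[112]=2
sub $t1, $t1, 9 → $t1=2-9=-7
add $t5, $t5, 4 → $t5=112+4=116
sub $t0, $t0, 1 → $t0=5-1=4
cmp $t0, 1  (cmp 4,1)
bgt loop: taken
lw $t1, 0($t5) → $t1=M[116]=4
sub $t1, $t1, 9 → $t1=4-9=-5
add $t5, $t5, 4 → $t5=116+4=120
sub $t0, $t0, 1 → $t0=4-1=3
cmp $t0, 1  (cmp 3,1)
bgt loop: taken
lw $t1, 0($t5) → $t1=M[120]=13
sub $t1, $t1, 9 → $t1=13-9=4
add $t5, $t5, 4 → $t5=120+4=124
sub $t0, $t0, 1 → $t0=3-1=2
cmp $t0, 1  (cmp 2,1)
bgt loop: taken
lw $t1, 0($t5) → $t1=M[124]=27
sub $t1, $t1, 9 → $t1=27-9=18
add $t5, $t5, 4 → $t5=124+4=128
sub $t0, $t0, 1 → $t0=2-1=1
cmp $t0, 1  (cmp 1,1)
bgt loop: not taken
and $t1, $t1, 3 → $t1=18&3=2
sw $t1, (108) → M[108]=2
halt.

128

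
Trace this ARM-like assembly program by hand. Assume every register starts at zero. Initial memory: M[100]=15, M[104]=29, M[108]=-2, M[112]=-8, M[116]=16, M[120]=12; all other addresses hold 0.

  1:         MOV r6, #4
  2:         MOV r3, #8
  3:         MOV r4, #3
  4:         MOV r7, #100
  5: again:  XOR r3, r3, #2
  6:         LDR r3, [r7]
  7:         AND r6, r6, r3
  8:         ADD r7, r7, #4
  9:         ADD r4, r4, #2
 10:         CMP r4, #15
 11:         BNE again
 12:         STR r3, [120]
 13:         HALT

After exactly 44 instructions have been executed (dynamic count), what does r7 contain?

MOV r6, #4 → r6=4
MOV r3, #8 → r3=8
MOV r4, #3 → r4=3
MOV r7, #100 → r7=100
XOR r3, r3, #2 → r3=8^2=10
LDR r3, [r7] → r3=M[100]=15
AND r6, r6, r3 → r6=4&15=4
ADD r7, r7, #4 → r7=100+4=104
ADD r4, r4, #2 → r4=3+2=5
CMP r4, #15  (cmp 5,15)
BNE again: taken
XOR r3, r3, #2 → r3=15^2=13
LDR r3, [r7] → r3=M[104]=29
AND r6, r6, r3 → r6=4&29=4
ADD r7, r7, #4 → r7=104+4=108
ADD r4, r4, #2 → r4=5+2=7
CMP r4, #15  (cmp 7,15)
BNE again: taken
XOR r3, r3, #2 → r3=29^2=31
LDR r3, [r7] → r3=M[108]=-2
AND r6, r6, r3 → r6=4&(-2)=4
ADD r7, r7, #4 → r7=108+4=112
ADD r4, r4, #2 → r4=7+2=9
CMP r4, #15  (cmp 9,15)
BNE again: taken
XOR r3, r3, #2 → r3=(-2)^2=-4
LDR r3, [r7] → r3=M[112]=-8
AND r6, r6, r3 → r6=4&(-8)=0
ADD r7, r7, #4 → r7=112+4=116
ADD r4, r4, #2 → r4=9+2=11
CMP r4, #15  (cmp 11,15)
BNE again: taken
XOR r3, r3, #2 → r3=(-8)^2=-6
LDR r3, [r7] → r3=M[116]=16
AND r6, r6, r3 → r6=0&16=0
ADD r7, r7, #4 → r7=116+4=120
ADD r4, r4, #2 → r4=11+2=13
CMP r4, #15  (cmp 13,15)
BNE again: taken
XOR r3, r3, #2 → r3=16^2=18
LDR r3, [r7] → r3=M[120]=12
AND r6, r6, r3 → r6=0&12=0
ADD r7, r7, #4 → r7=120+4=124
ADD r4, r4, #2 → r4=13+2=15
After step 44: r7 = 124.

124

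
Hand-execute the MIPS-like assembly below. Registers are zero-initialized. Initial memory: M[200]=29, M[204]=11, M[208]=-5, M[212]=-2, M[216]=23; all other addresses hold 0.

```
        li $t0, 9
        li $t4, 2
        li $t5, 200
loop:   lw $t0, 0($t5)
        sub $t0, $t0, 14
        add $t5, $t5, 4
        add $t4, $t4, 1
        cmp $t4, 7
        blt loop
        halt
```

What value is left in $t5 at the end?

$t0=9
$t4=2
$t5=200
$t0=M[200]=29
$t0=29-14=15
$t5=200+4=204
$t4=2+1=3
cmp $t4, 7  (cmp 3,7)
blt loop: taken
$t0=M[204]=11
$t0=11-14=-3
$t5=204+4=208
$t4=3+1=4
cmp $t4, 7  (cmp 4,7)
blt loop: taken
$t0=M[208]=-5
$t0=(-5)-14=-19
$t5=208+4=212
$t4=4+1=5
cmp $t4, 7  (cmp 5,7)
blt loop: taken
$t0=M[212]=-2
$t0=(-2)-14=-16
$t5=212+4=216
$t4=5+1=6
cmp $t4, 7  (cmp 6,7)
blt loop: taken
$t0=M[216]=23
$t0=23-14=9
$t5=216+4=220
$t4=6+1=7
cmp $t4, 7  (cmp 7,7)
blt loop: not taken
halt.

220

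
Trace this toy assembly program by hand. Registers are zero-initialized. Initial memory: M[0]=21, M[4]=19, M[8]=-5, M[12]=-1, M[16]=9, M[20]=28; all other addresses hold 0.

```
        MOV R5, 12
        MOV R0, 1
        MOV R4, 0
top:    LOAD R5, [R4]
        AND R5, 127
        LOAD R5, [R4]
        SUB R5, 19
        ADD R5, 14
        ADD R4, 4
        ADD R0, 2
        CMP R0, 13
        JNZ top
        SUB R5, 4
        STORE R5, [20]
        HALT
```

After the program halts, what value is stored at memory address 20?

19

R5=12
R0=1
R4=0
R5=M[0]=21
R5=21&127=21
R5=M[0]=21
R5=21-19=2
R5=2+14=16
R4=0+4=4
R0=1+2=3
CMP R0, 13  (cmp 3,13)
JNZ top: taken
R5=M[4]=19
R5=19&127=19
R5=M[4]=19
R5=19-19=0
R5=0+14=14
R4=4+4=8
R0=3+2=5
CMP R0, 13  (cmp 5,13)
JNZ top: taken
R5=M[8]=-5
R5=(-5)&127=123
R5=M[8]=-5
R5=(-5)-19=-24
R5=(-24)+14=-10
R4=8+4=12
R0=5+2=7
CMP R0, 13  (cmp 7,13)
JNZ top: taken
R5=M[12]=-1
R5=(-1)&127=127
R5=M[12]=-1
R5=(-1)-19=-20
R5=(-20)+14=-6
R4=12+4=16
R0=7+2=9
CMP R0, 13  (cmp 9,13)
JNZ top: taken
R5=M[16]=9
R5=9&127=9
R5=M[16]=9
R5=9-19=-10
R5=(-10)+14=4
R4=16+4=20
R0=9+2=11
CMP R0, 13  (cmp 11,13)
JNZ top: taken
R5=M[20]=28
R5=28&127=28
R5=M[20]=28
R5=28-19=9
R5=9+14=23
R4=20+4=24
R0=11+2=13
CMP R0, 13  (cmp 13,13)
JNZ top: not taken
R5=23-4=19
STORE R5, [20] → M[20]=19
halt.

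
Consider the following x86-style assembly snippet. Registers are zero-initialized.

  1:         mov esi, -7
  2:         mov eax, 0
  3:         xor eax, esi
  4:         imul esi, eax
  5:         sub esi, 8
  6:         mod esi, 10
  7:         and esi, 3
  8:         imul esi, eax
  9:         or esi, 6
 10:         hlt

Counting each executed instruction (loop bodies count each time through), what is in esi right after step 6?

1

esi=-7
eax=0
eax=0^(-7)=-7
esi=(-7)*(-7)=49
esi=49-8=41
esi=41%10=1
After step 6: esi = 1.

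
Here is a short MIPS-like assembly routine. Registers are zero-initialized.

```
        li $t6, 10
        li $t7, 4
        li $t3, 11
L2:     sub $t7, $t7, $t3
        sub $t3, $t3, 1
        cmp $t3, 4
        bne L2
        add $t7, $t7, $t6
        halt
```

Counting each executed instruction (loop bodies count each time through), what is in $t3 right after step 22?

6

$t6=10
$t7=4
$t3=11
$t7=4-11=-7
$t3=11-1=10
cmp $t3, 4  (cmp 10,4)
bne L2: taken
$t7=(-7)-10=-17
$t3=10-1=9
cmp $t3, 4  (cmp 9,4)
bne L2: taken
$t7=(-17)-9=-26
$t3=9-1=8
cmp $t3, 4  (cmp 8,4)
bne L2: taken
$t7=(-26)-8=-34
$t3=8-1=7
cmp $t3, 4  (cmp 7,4)
bne L2: taken
$t7=(-34)-7=-41
$t3=7-1=6
cmp $t3, 4  (cmp 6,4)
After step 22: $t3 = 6.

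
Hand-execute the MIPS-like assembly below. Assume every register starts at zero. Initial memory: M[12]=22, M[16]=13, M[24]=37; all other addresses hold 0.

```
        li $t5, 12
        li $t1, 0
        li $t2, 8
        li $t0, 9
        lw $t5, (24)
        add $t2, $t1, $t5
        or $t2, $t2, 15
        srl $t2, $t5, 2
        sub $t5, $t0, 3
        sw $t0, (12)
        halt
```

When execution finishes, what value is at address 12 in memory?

$t5=12
$t1=0
$t2=8
$t0=9
$t5=M[24]=37
$t2=0+37=37
$t2=37|15=47
$t2=37>>2=9
$t5=9-3=6
sw $t0, (12) → M[12]=9
halt.

9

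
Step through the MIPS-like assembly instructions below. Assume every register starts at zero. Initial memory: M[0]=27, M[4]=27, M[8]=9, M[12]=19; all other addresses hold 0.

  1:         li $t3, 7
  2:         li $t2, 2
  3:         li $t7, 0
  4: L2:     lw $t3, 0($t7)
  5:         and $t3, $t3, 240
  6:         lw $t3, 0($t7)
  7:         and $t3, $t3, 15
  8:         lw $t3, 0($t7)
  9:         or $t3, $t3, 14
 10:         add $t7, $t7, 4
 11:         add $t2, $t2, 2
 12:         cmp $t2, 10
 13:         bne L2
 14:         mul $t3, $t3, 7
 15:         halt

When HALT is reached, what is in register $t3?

217

$t3=7
$t2=2
$t7=0
$t3=M[0]=27
$t3=27&240=16
$t3=M[0]=27
$t3=27&15=11
$t3=M[0]=27
$t3=27|14=31
$t7=0+4=4
$t2=2+2=4
cmp $t2, 10  (cmp 4,10)
bne L2: taken
$t3=M[4]=27
$t3=27&240=16
$t3=M[4]=27
$t3=27&15=11
$t3=M[4]=27
$t3=27|14=31
$t7=4+4=8
$t2=4+2=6
cmp $t2, 10  (cmp 6,10)
bne L2: taken
$t3=M[8]=9
$t3=9&240=0
$t3=M[8]=9
$t3=9&15=9
$t3=M[8]=9
$t3=9|14=15
$t7=8+4=12
$t2=6+2=8
cmp $t2, 10  (cmp 8,10)
bne L2: taken
$t3=M[12]=19
$t3=19&240=16
$t3=M[12]=19
$t3=19&15=3
$t3=M[12]=19
$t3=19|14=31
$t7=12+4=16
$t2=8+2=10
cmp $t2, 10  (cmp 10,10)
bne L2: not taken
$t3=31*7=217
halt.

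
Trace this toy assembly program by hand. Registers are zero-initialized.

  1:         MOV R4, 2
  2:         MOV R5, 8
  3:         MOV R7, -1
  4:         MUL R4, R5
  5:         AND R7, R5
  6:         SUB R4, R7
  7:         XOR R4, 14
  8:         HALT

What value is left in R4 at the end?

R4=2
R5=8
R7=-1
R4=2*8=16
R7=(-1)&8=8
R4=16-8=8
R4=8^14=6
halt.

6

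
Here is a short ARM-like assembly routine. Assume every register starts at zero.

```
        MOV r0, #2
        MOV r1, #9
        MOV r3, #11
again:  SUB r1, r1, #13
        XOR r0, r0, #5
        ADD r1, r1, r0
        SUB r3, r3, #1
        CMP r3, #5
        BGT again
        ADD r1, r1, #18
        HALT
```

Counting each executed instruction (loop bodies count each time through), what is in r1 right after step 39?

-42

r0=2
r1=9
r3=11
r1=9-13=-4
r0=2^5=7
r1=(-4)+7=3
r3=11-1=10
CMP r3, #5  (cmp 10,5)
BGT again: taken
r1=3-13=-10
r0=7^5=2
r1=(-10)+2=-8
r3=10-1=9
CMP r3, #5  (cmp 9,5)
BGT again: taken
r1=(-8)-13=-21
r0=2^5=7
r1=(-21)+7=-14
r3=9-1=8
CMP r3, #5  (cmp 8,5)
BGT again: taken
r1=(-14)-13=-27
r0=7^5=2
r1=(-27)+2=-25
r3=8-1=7
CMP r3, #5  (cmp 7,5)
BGT again: taken
r1=(-25)-13=-38
r0=2^5=7
r1=(-38)+7=-31
r3=7-1=6
CMP r3, #5  (cmp 6,5)
BGT again: taken
r1=(-31)-13=-44
r0=7^5=2
r1=(-44)+2=-42
r3=6-1=5
CMP r3, #5  (cmp 5,5)
BGT again: not taken
After step 39: r1 = -42.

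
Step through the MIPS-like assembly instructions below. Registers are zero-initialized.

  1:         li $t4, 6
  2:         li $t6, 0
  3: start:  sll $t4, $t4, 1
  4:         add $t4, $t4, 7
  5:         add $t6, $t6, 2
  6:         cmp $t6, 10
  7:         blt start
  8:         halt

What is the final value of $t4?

409

after li $t4, 6: $t4=6
after li $t6, 0: $t6=0
after sll $t4, $t4, 1: $t4=6<<1=12
after add $t4, $t4, 7: $t4=12+7=19
after add $t6, $t6, 2: $t6=0+2=2
cmp $t6, 10  (cmp 2,10)
blt start: taken
after sll $t4, $t4, 1: $t4=19<<1=38
after add $t4, $t4, 7: $t4=38+7=45
after add $t6, $t6, 2: $t6=2+2=4
cmp $t6, 10  (cmp 4,10)
blt start: taken
after sll $t4, $t4, 1: $t4=45<<1=90
after add $t4, $t4, 7: $t4=90+7=97
after add $t6, $t6, 2: $t6=4+2=6
cmp $t6, 10  (cmp 6,10)
blt start: taken
after sll $t4, $t4, 1: $t4=97<<1=194
after add $t4, $t4, 7: $t4=194+7=201
after add $t6, $t6, 2: $t6=6+2=8
cmp $t6, 10  (cmp 8,10)
blt start: taken
after sll $t4, $t4, 1: $t4=201<<1=402
after add $t4, $t4, 7: $t4=402+7=409
after add $t6, $t6, 2: $t6=8+2=10
cmp $t6, 10  (cmp 10,10)
blt start: not taken
halt.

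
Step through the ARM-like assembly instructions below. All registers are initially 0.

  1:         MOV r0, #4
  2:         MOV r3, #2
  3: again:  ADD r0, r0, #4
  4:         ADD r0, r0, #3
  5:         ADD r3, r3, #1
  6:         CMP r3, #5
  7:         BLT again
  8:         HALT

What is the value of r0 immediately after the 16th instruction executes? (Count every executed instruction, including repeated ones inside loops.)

r0=4
r3=2
r0=4+4=8
r0=8+3=11
r3=2+1=3
CMP r3, #5  (cmp 3,5)
BLT again: taken
r0=11+4=15
r0=15+3=18
r3=3+1=4
CMP r3, #5  (cmp 4,5)
BLT again: taken
r0=18+4=22
r0=22+3=25
r3=4+1=5
CMP r3, #5  (cmp 5,5)
After step 16: r0 = 25.

25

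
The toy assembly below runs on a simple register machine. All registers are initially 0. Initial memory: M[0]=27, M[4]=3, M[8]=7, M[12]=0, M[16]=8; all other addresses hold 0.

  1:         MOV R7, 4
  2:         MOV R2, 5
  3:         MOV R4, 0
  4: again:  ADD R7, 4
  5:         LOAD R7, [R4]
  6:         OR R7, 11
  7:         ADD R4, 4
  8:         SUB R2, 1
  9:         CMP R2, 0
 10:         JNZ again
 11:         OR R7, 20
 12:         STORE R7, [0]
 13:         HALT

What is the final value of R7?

31

MOV R7, 4 → R7=4
MOV R2, 5 → R2=5
MOV R4, 0 → R4=0
ADD R7, 4 → R7=4+4=8
LOAD R7, [R4] → R7=M[0]=27
OR R7, 11 → R7=27|11=27
ADD R4, 4 → R4=0+4=4
SUB R2, 1 → R2=5-1=4
CMP R2, 0  (cmp 4,0)
JNZ again: taken
ADD R7, 4 → R7=27+4=31
LOAD R7, [R4] → R7=M[4]=3
OR R7, 11 → R7=3|11=11
ADD R4, 4 → R4=4+4=8
SUB R2, 1 → R2=4-1=3
CMP R2, 0  (cmp 3,0)
JNZ again: taken
ADD R7, 4 → R7=11+4=15
LOAD R7, [R4] → R7=M[8]=7
OR R7, 11 → R7=7|11=15
ADD R4, 4 → R4=8+4=12
SUB R2, 1 → R2=3-1=2
CMP R2, 0  (cmp 2,0)
JNZ again: taken
ADD R7, 4 → R7=15+4=19
LOAD R7, [R4] → R7=M[12]=0
OR R7, 11 → R7=0|11=11
ADD R4, 4 → R4=12+4=16
SUB R2, 1 → R2=2-1=1
CMP R2, 0  (cmp 1,0)
JNZ again: taken
ADD R7, 4 → R7=11+4=15
LOAD R7, [R4] → R7=M[16]=8
OR R7, 11 → R7=8|11=11
ADD R4, 4 → R4=16+4=20
SUB R2, 1 → R2=1-1=0
CMP R2, 0  (cmp 0,0)
JNZ again: not taken
OR R7, 20 → R7=11|20=31
STORE R7, [0] → M[0]=31
halt.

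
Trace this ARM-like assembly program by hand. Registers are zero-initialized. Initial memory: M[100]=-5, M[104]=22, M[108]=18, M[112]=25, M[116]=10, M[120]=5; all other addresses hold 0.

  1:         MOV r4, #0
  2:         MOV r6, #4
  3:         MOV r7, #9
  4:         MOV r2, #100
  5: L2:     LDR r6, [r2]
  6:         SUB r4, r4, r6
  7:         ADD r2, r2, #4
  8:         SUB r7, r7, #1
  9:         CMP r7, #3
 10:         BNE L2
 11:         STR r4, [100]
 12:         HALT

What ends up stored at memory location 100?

after MOV r4, #0: r4=0
after MOV r6, #4: r6=4
after MOV r7, #9: r7=9
after MOV r2, #100: r2=100
after LDR r6, [r2]: r6=M[100]=-5
after SUB r4, r4, r6: r4=0-(-5)=5
after ADD r2, r2, #4: r2=100+4=104
after SUB r7, r7, #1: r7=9-1=8
CMP r7, #3  (cmp 8,3)
BNE L2: taken
after LDR r6, [r2]: r6=M[104]=22
after SUB r4, r4, r6: r4=5-22=-17
after ADD r2, r2, #4: r2=104+4=108
after SUB r7, r7, #1: r7=8-1=7
CMP r7, #3  (cmp 7,3)
BNE L2: taken
after LDR r6, [r2]: r6=M[108]=18
after SUB r4, r4, r6: r4=(-17)-18=-35
after ADD r2, r2, #4: r2=108+4=112
after SUB r7, r7, #1: r7=7-1=6
CMP r7, #3  (cmp 6,3)
BNE L2: taken
after LDR r6, [r2]: r6=M[112]=25
after SUB r4, r4, r6: r4=(-35)-25=-60
after ADD r2, r2, #4: r2=112+4=116
after SUB r7, r7, #1: r7=6-1=5
CMP r7, #3  (cmp 5,3)
BNE L2: taken
after LDR r6, [r2]: r6=M[116]=10
after SUB r4, r4, r6: r4=(-60)-10=-70
after ADD r2, r2, #4: r2=116+4=120
after SUB r7, r7, #1: r7=5-1=4
CMP r7, #3  (cmp 4,3)
BNE L2: taken
after LDR r6, [r2]: r6=M[120]=5
after SUB r4, r4, r6: r4=(-70)-5=-75
after ADD r2, r2, #4: r2=120+4=124
after SUB r7, r7, #1: r7=4-1=3
CMP r7, #3  (cmp 3,3)
BNE L2: not taken
STR r4, [100] → M[100]=-75
halt.

-75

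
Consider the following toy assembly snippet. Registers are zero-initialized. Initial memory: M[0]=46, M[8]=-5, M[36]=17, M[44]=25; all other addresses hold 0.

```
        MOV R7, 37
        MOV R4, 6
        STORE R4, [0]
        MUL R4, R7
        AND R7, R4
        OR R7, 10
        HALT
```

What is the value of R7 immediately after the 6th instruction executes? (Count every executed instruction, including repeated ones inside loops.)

MOV R7, 37 → R7=37
MOV R4, 6 → R4=6
STORE R4, [0] → M[0]=6
MUL R4, R7 → R4=6*37=222
AND R7, R4 → R7=37&222=4
OR R7, 10 → R7=4|10=14
After step 6: R7 = 14.

14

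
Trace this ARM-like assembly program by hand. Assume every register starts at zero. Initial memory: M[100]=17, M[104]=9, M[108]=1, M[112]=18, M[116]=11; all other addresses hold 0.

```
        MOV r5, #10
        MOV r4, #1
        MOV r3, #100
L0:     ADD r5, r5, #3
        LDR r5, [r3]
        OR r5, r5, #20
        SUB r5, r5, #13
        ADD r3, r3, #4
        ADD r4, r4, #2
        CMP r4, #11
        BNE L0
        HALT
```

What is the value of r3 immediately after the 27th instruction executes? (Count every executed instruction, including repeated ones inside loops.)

112

r5=10
r4=1
r3=100
r5=10+3=13
r5=M[100]=17
r5=17|20=21
r5=21-13=8
r3=100+4=104
r4=1+2=3
CMP r4, #11  (cmp 3,11)
BNE L0: taken
r5=8+3=11
r5=M[104]=9
r5=9|20=29
r5=29-13=16
r3=104+4=108
r4=3+2=5
CMP r4, #11  (cmp 5,11)
BNE L0: taken
r5=16+3=19
r5=M[108]=1
r5=1|20=21
r5=21-13=8
r3=108+4=112
r4=5+2=7
CMP r4, #11  (cmp 7,11)
BNE L0: taken
After step 27: r3 = 112.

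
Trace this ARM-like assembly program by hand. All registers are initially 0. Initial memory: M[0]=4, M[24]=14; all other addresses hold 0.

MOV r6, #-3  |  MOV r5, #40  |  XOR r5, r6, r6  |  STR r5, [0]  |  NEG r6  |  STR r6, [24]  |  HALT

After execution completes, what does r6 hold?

after MOV r6, #-3: r6=-3
after MOV r5, #40: r5=40
after XOR r5, r6, r6: r5=(-3)^(-3)=0
STR r5, [0] → M[0]=0
after NEG r6: r6=-(-3)=3
STR r6, [24] → M[24]=3
halt.

3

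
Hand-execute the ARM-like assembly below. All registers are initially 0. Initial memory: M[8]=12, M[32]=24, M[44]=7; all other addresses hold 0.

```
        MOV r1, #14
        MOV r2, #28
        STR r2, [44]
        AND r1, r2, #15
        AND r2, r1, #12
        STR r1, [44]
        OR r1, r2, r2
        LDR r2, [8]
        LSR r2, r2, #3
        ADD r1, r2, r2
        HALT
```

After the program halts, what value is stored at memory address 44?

12

r1=14
r2=28
STR r2, [44] → M[44]=28
r1=28&15=12
r2=12&12=12
STR r1, [44] → M[44]=12
r1=12|12=12
r2=M[8]=12
r2=12>>3=1
r1=1+1=2
halt.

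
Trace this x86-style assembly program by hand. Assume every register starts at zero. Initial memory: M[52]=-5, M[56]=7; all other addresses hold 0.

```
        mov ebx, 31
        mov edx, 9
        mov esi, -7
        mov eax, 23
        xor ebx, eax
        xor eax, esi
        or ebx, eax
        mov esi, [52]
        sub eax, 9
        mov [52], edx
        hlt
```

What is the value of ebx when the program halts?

mov ebx, 31 → ebx=31
mov edx, 9 → edx=9
mov esi, -7 → esi=-7
mov eax, 23 → eax=23
xor ebx, eax → ebx=31^23=8
xor eax, esi → eax=23^(-7)=-18
or ebx, eax → ebx=8|(-18)=-18
mov esi, [52] → esi=M[52]=-5
sub eax, 9 → eax=(-18)-9=-27
mov [52], edx → M[52]=9
halt.

-18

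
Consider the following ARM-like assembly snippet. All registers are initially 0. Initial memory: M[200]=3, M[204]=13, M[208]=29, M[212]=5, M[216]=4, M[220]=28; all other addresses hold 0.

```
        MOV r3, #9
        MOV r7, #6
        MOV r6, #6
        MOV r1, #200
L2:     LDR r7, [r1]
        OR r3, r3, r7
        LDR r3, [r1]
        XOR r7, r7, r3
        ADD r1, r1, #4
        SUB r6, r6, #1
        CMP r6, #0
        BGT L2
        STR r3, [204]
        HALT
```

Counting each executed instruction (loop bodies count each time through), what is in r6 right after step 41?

after MOV r3, #9: r3=9
after MOV r7, #6: r7=6
after MOV r6, #6: r6=6
after MOV r1, #200: r1=200
after LDR r7, [r1]: r7=M[200]=3
after OR r3, r3, r7: r3=9|3=11
after LDR r3, [r1]: r3=M[200]=3
after XOR r7, r7, r3: r7=3^3=0
after ADD r1, r1, #4: r1=200+4=204
after SUB r6, r6, #1: r6=6-1=5
CMP r6, #0  (cmp 5,0)
BGT L2: taken
after LDR r7, [r1]: r7=M[204]=13
after OR r3, r3, r7: r3=3|13=15
after LDR r3, [r1]: r3=M[204]=13
after XOR r7, r7, r3: r7=13^13=0
after ADD r1, r1, #4: r1=204+4=208
after SUB r6, r6, #1: r6=5-1=4
CMP r6, #0  (cmp 4,0)
BGT L2: taken
after LDR r7, [r1]: r7=M[208]=29
after OR r3, r3, r7: r3=13|29=29
after LDR r3, [r1]: r3=M[208]=29
after XOR r7, r7, r3: r7=29^29=0
after ADD r1, r1, #4: r1=208+4=212
after SUB r6, r6, #1: r6=4-1=3
CMP r6, #0  (cmp 3,0)
BGT L2: taken
after LDR r7, [r1]: r7=M[212]=5
after OR r3, r3, r7: r3=29|5=29
after LDR r3, [r1]: r3=M[212]=5
after XOR r7, r7, r3: r7=5^5=0
after ADD r1, r1, #4: r1=212+4=216
after SUB r6, r6, #1: r6=3-1=2
CMP r6, #0  (cmp 2,0)
BGT L2: taken
after LDR r7, [r1]: r7=M[216]=4
after OR r3, r3, r7: r3=5|4=5
after LDR r3, [r1]: r3=M[216]=4
after XOR r7, r7, r3: r7=4^4=0
after ADD r1, r1, #4: r1=216+4=220
After step 41: r6 = 2.

2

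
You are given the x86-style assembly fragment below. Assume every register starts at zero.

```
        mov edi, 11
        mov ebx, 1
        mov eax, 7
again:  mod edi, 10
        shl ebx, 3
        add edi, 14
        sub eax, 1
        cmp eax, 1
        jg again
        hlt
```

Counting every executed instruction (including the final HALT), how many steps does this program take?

mov edi, 11 → edi=11
mov ebx, 1 → ebx=1
mov eax, 7 → eax=7
mod edi, 10 → edi=11%10=1
shl ebx, 3 → ebx=1<<3=8
add edi, 14 → edi=1+14=15
sub eax, 1 → eax=7-1=6
cmp eax, 1  (cmp 6,1)
jg again: taken
mod edi, 10 → edi=15%10=5
shl ebx, 3 → ebx=8<<3=64
add edi, 14 → edi=5+14=19
sub eax, 1 → eax=6-1=5
cmp eax, 1  (cmp 5,1)
jg again: taken
mod edi, 10 → edi=19%10=9
shl ebx, 3 → ebx=64<<3=512
add edi, 14 → edi=9+14=23
sub eax, 1 → eax=5-1=4
cmp eax, 1  (cmp 4,1)
jg again: taken
mod edi, 10 → edi=23%10=3
shl ebx, 3 → ebx=512<<3=4096
add edi, 14 → edi=3+14=17
sub eax, 1 → eax=4-1=3
cmp eax, 1  (cmp 3,1)
jg again: taken
mod edi, 10 → edi=17%10=7
shl ebx, 3 → ebx=4096<<3=32768
add edi, 14 → edi=7+14=21
sub eax, 1 → eax=3-1=2
cmp eax, 1  (cmp 2,1)
jg again: taken
mod edi, 10 → edi=21%10=1
shl ebx, 3 → ebx=32768<<3=262144
add edi, 14 → edi=1+14=15
sub eax, 1 → eax=2-1=1
cmp eax, 1  (cmp 1,1)
jg again: not taken
halt.
Total executed instructions: 40.

40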